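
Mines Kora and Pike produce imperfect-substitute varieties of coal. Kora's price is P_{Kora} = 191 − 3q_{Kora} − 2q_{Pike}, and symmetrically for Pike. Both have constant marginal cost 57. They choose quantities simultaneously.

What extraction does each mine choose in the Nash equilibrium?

Mine Kora's profit: π = q_{Kora}(191 − 3q_{Kora} − 2q_{Pike}) − 57q_{Kora}.
∂π/∂q_{Kora} = 134 − 6q_{Kora} − 2q_{Pike} = 0 ⇒ q_{Kora} = 67/3 − (1/3)q_{Pike}.
By symmetry q_{Pike} = q_{Kora}; substituting into the reaction function, (4/3)q_{Kora} = 67/3 and q_{Kora} = 16.75.

16.75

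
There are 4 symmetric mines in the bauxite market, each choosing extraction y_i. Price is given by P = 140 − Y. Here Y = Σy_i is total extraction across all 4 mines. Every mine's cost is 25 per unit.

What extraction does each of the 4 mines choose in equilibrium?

A representative mine's profit is π_i = y_i(140 − Y) − 25y_i, with Y = y_i + Σ_{j≠i} y_j.
First-order condition: 115 − 2y_i − Σ_{j≠i} y_j = 0.
With identical mines, set every y_j = y: then 115 − 2y − 3y = 0, i.e. y = 115/5 = 23.

23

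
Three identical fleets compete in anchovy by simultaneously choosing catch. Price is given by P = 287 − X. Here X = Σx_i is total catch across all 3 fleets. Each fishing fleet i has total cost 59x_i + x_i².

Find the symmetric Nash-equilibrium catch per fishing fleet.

38

A representative fishing fleet's profit is π_i = x_i(287 − X) − 59x_i − x_i², with X = x_i + Σ_{j≠i} x_j.
First-order condition: 228 − 4x_i − Σ_{j≠i} x_j = 0.
In a symmetric equilibrium every fishing fleet chooses the same x, so Σ_{j≠i} x_j = 2x. The condition becomes 228 − 6x = 0, giving x = 228/6 = 38.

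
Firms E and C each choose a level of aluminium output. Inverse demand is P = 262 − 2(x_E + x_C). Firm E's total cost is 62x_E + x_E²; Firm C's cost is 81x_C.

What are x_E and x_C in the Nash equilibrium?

21.9, 34.3

Firm E's profit: π = x_E(262 − 2(x_E + x_C)) − 62x_E − x_E².
∂π/∂x_E = 200 − 6x_E − 2x_C = 0, so x_E = 100/3 − (1/3)x_C.
For C: ∂π/∂x_C = 181 − 4x_C − 2x_E = 0 ⇒ x_C = 45.25 − 0.5x_E.
Solving the two reaction functions simultaneously: (1 − (−1/3)(−0.5))x_E = 100/3 − (1/3)·45.25, so (5/6)x_E = 18.25 and x_E = 21.9.
Then x_C = 45.25 − 0.5·21.9 = 34.3.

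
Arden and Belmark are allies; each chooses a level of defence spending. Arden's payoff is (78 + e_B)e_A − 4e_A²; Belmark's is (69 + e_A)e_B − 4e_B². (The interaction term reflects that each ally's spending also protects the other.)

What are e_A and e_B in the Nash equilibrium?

11, 10

Expanding Arden's payoff: 78e_A + e_Be_A − 4e_A².
∂π/∂e_A = 78 + e_B − 8e_A = 0, so e_A = 9.75 + 0.125e_B.
Likewise for Belmark: e_B = 8.625 + 0.125e_A.
Substituting the second reaction function into the first: e_A = 9.75 + 0.125(8.625 + 0.125e_A), which gives (63/64)e_A = 693/64 ⇒ e_A = 11.
Then e_B = 8.625 + 0.125·11 = 10.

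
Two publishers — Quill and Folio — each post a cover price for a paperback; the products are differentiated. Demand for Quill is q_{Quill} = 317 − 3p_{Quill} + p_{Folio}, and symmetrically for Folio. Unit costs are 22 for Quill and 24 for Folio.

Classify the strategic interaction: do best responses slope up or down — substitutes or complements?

Quill's profit: π = (p_{Quill} − 22)(317 − 3p_{Quill} + p_{Folio}).
∂π/∂p_{Quill} = 383 − 6p_{Quill} + p_{Folio} = 0 ⇒ p_{Quill} = 383/6 + (1/6)p_{Folio}.
The best-response slope dp_{Quill}/dp_{Folio} = 1/6 > 0: the reaction function is upward-sloping, so the choices are strategic complements.

strategic complements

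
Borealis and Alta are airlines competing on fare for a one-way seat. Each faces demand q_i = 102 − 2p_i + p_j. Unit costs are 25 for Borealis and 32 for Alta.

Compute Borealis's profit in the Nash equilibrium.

Borealis's profit: π = (p_{Borealis} − 25)(102 − 2p_{Borealis} + p_{Alta}).
∂π/∂p_{Borealis} = 152 − 4p_{Borealis} + p_{Alta} = 0 ⇒ p_{Borealis} = 38 + 0.25p_{Alta}.
Similarly p_{Alta} = 41.5 + 0.25p_{Borealis}.
Substituting the second reaction function into the first: p_{Borealis} = 38 + 0.25(41.5 + 0.25p_{Borealis}), which gives 0.9375p_{Borealis} = 48.375 ⇒ p_{Borealis} = 51.6.
Then p_{Alta} = 41.5 + 0.25·51.6 = 54.4.
q_{Borealis} = 102 − 2·51.6 + 54.4 = 53.2.
Profit = (51.6 − 25)·53.2 = 1415.12.

1415.12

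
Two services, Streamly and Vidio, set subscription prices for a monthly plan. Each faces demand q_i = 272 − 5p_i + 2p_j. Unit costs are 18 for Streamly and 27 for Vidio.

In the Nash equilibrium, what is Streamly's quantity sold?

Streamly's profit: π = (p_{Streamly} − 18)(272 − 5p_{Streamly} + 2p_{Vidio}).
∂π/∂p_{Streamly} = 362 − 10p_{Streamly} + 2p_{Vidio} = 0 ⇒ p_{Streamly} = 36.2 + 0.2p_{Vidio}.
Similarly p_{Vidio} = 40.7 + 0.2p_{Streamly}.
Solving the two reaction functions simultaneously: (1 − (0.2)(0.2))p_{Streamly} = 36.2 + 0.2·40.7, so 0.96p_{Streamly} = 44.34 and p_{Streamly} = 46.1875.
Then p_{Vidio} = 40.7 + 0.2·46.1875 = 49.9375.
q_{Streamly} = 272 − 5·46.1875 + 2·49.9375 = 140.9375.

140.9375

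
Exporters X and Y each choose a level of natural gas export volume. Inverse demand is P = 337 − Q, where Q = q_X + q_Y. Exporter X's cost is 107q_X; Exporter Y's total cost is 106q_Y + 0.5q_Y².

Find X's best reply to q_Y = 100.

65

Exporter X's profit: π = q_X(337 − (q_X + q_Y)) − 107q_X.
∂π/∂q_X = 230 − 2q_X − q_Y = 0, so q_X = 115 − 0.5q_Y.
At q_Y = 100: q_X = 115 − 0.5·100 = 65.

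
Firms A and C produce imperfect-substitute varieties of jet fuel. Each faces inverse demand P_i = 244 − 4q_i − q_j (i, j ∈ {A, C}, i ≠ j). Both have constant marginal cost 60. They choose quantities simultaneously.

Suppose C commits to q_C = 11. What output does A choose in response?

Firm A's profit: π = q_A(244 − 4q_A − q_C) − 60q_A.
∂π/∂q_A = 184 − 8q_A − q_C = 0 ⇒ q_A = 23 − 0.125q_C.
At q_C = 11: q_A = 23 − 0.125·11 = 21.625.

21.625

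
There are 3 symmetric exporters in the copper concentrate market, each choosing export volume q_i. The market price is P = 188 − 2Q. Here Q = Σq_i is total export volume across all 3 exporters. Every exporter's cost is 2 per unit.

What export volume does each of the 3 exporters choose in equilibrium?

A representative exporter's profit is π_i = q_i(188 − 2Q) − 2q_i, with Q = q_i + Σ_{j≠i} q_j.
First-order condition: 186 − 4q_i − 2Σ_{j≠i} q_j = 0.
Imposing symmetry (q_j = q for all j) turns Σ_{j≠i} q_j into 2q, so 186 = 8q and q = 23.25.

23.25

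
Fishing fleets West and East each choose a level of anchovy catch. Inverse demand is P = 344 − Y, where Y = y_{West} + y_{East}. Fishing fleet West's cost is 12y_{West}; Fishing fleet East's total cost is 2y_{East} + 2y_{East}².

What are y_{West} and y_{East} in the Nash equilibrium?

150, 32

Fishing fleet West's profit: π = y_{West}(344 − (y_{West} + y_{East})) − 12y_{West}.
∂π/∂y_{West} = 332 − 2y_{West} − y_{East} = 0, so y_{West} = 166 − 0.5y_{East}.
For East: ∂π/∂y_{East} = 342 − 6y_{East} − y_{West} = 0 ⇒ y_{East} = 57 − (1/6)y_{West}.
Solving the two reaction functions simultaneously: (1 − (−0.5)(−1/6))y_{West} = 166 − 0.5·57, so (11/12)y_{West} = 137.5 and y_{West} = 150.
Then y_{East} = 57 − (1/6)·150 = 32.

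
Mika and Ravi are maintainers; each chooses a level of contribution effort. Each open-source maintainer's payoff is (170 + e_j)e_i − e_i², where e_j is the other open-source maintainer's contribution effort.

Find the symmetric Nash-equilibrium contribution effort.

170

Mika's payoff is (170 + e_R)e_M − e_M².
∂π/∂e_M = 170 + e_R − 2e_M = 0, so e_M = 85 + 0.5e_R.
Setting e_M = e_R in the reaction function: e_M = 85 + 0.5e_M, so e_M = 85 / 0.5 = 170.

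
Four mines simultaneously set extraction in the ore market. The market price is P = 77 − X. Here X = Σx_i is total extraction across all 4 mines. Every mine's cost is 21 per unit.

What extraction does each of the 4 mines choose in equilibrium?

11.2

A representative mine's profit is π_i = x_i(77 − X) − 21x_i, with X = x_i + Σ_{j≠i} x_j.
First-order condition: 56 − 2x_i − Σ_{j≠i} x_j = 0.
With identical mines, set every x_j = x: then 56 − 2x − 3x = 0, i.e. x = 56/5 = 11.2.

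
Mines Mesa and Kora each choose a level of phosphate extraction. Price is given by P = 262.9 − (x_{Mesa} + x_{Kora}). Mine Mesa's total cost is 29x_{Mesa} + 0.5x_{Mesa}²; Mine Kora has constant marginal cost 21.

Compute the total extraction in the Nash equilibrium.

Mine Mesa's profit: π = x_{Mesa}(262.9 − (x_{Mesa} + x_{Kora})) − 29x_{Mesa} − 0.5x_{Mesa}².
∂π/∂x_{Mesa} = 233.9 − 3x_{Mesa} − x_{Kora} = 0, so x_{Mesa} = 2339/30 − (1/3)x_{Kora}.
For Kora: ∂π/∂x_{Kora} = 241.9 − 2x_{Kora} − x_{Mesa} = 0 ⇒ x_{Kora} = 120.95 − 0.5x_{Mesa}.
Substituting the second reaction function into the first: x_{Mesa} = 2339/30 − (1/3)(120.95 − 0.5x_{Mesa}), which gives (5/6)x_{Mesa} = 37.65 ⇒ x_{Mesa} = 45.18.
Then x_{Kora} = 120.95 − 0.5·45.18 = 98.36.
Total extraction: 45.18 + 98.36 = 143.54.

143.54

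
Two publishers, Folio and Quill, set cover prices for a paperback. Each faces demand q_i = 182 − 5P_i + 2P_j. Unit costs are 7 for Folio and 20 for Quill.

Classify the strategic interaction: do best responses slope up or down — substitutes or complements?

strategic complements

Folio's profit: π = (P_{Folio} − 7)(182 − 5P_{Folio} + 2P_{Quill}).
∂π/∂P_{Folio} = 217 − 10P_{Folio} + 2P_{Quill} = 0 ⇒ P_{Folio} = 21.7 + 0.2P_{Quill}.
The best-response slope dP_{Folio}/dP_{Quill} = 0.2 > 0: the reaction function is upward-sloping, so the choices are strategic complements.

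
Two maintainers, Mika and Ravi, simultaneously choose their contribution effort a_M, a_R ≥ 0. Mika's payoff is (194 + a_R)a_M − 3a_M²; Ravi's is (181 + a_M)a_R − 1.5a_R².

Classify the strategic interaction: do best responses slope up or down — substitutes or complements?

strategic complements

Expanding Mika's payoff: 194a_M + a_Ra_M − 3a_M².
∂π/∂a_M = 194 + a_R − 6a_M = 0, so a_M = 97/3 + (1/6)a_R.
The best-response slope da_M/da_R = 1/6 > 0: the reaction function is upward-sloping, so the choices are strategic complements.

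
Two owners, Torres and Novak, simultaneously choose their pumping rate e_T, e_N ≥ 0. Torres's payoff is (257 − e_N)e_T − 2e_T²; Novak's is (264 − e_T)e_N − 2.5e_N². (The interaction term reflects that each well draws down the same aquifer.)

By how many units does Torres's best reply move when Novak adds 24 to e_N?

-6

Expanding Torres's payoff: 257e_T − e_Ne_T − 2e_T².
∂π/∂e_T = 257 − e_N − 4e_T = 0, so e_T = 64.25 − 0.25e_N.
The reaction-function slope is −0.25, so a 24-unit rise in e_N moves e_T by −0.25 × 24 = −6. Torres's best response falls — the actions are strategic substitutes.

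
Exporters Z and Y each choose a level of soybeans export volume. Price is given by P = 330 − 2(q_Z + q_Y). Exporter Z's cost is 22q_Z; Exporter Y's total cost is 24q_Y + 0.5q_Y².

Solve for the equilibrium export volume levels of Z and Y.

Exporter Z's profit: π = q_Z(330 − 2(q_Z + q_Y)) − 22q_Z.
∂π/∂q_Z = 308 − 4q_Z − 2q_Y = 0, so q_Z = 77 − 0.5q_Y.
For Y: ∂π/∂q_Y = 306 − 5q_Y − 2q_Z = 0 ⇒ q_Y = 61.2 − 0.4q_Z.
Substituting the second reaction function into the first: q_Z = 77 − 0.5(61.2 − 0.4q_Z), which gives 0.8q_Z = 46.4 ⇒ q_Z = 58.
Then q_Y = 61.2 − 0.4·58 = 38.

58, 38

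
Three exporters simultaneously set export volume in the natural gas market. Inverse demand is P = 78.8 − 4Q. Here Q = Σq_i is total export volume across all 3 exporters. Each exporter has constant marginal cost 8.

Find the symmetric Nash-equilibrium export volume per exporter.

A representative exporter's profit is π_i = q_i(78.8 − 4Q) − 8q_i, with Q = q_i + Σ_{j≠i} q_j.
First-order condition: 70.8 − 8q_i − 4Σ_{j≠i} q_j = 0.
Imposing symmetry (q_j = q for all j) turns Σ_{j≠i} q_j into 2q, so 70.8 = 16q and q = 4.425.

4.425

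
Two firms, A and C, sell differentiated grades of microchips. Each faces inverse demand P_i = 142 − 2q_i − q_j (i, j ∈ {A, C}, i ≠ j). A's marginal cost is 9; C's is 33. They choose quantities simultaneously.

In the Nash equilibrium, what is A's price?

65.4

Firm A's profit: π = q_A(142 − 2q_A − q_C) − 9q_A.
∂π/∂q_A = 133 − 4q_A − q_C = 0 ⇒ q_A = 33.25 − 0.25q_C.
Similarly q_C = 27.25 − 0.25q_A.
Plugging q_C into A's best response: q_A = 33.25 − 0.25(27.25 − 0.25q_A) ⇒ 0.9375q_A = 26.4375, so q_A = 28.2.
Then q_C = 27.25 − 0.25·28.2 = 20.2.
P_A = 142 − 2·28.2 − 20.2 = 65.4.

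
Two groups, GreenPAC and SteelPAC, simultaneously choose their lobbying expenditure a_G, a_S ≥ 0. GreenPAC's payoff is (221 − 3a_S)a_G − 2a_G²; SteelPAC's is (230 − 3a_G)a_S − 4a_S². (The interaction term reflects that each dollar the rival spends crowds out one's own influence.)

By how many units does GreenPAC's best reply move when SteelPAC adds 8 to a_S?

-6

Expanding GreenPAC's payoff: 221a_G − 3a_Sa_G − 2a_G².
∂π/∂a_G = 221 − 3a_S − 4a_G = 0, so a_G = 55.25 − 0.75a_S.
The reaction-function slope is −0.75, so an 8-unit rise in a_S moves a_G by −0.75 × 8 = −6. GreenPAC's best response falls — the actions are strategic substitutes.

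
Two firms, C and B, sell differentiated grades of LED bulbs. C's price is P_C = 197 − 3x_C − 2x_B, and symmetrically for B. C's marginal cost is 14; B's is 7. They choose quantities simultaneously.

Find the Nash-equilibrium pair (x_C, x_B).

Firm C's profit: π = x_C(197 − 3x_C − 2x_B) − 14x_C.
∂π/∂x_C = 183 − 6x_C − 2x_B = 0 ⇒ x_C = 30.5 − (1/3)x_B.
Similarly x_B = 95/3 − (1/3)x_C.
Plugging x_B into C's best response: x_C = 30.5 − (1/3)(95/3 − (1/3)x_C) ⇒ (8/9)x_C = 359/18, so x_C = 22.4375.
Then x_B = 95/3 − (1/3)·22.4375 = 24.1875.

22.4375, 24.1875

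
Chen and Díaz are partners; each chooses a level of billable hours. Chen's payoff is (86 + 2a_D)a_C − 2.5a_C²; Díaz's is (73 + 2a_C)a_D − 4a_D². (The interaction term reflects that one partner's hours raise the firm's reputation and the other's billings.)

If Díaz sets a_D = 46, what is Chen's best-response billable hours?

35.6

Expanding Chen's payoff: 86a_C + 2a_Da_C − 2.5a_C².
∂π/∂a_C = 86 + 2a_D − 5a_C = 0, so a_C = 17.2 + 0.4a_D.
At a_D = 46: a_C = 17.2 + 0.4·46 = 35.6.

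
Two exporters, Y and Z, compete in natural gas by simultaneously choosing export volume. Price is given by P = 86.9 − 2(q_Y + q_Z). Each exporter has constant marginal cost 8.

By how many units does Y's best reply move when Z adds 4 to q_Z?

Exporter Y's profit: π = q_Y(86.9 − 2(q_Y + q_Z)) − 8q_Y.
∂π/∂q_Y = 78.9 − 4q_Y − 2q_Z = 0, so q_Y = 19.725 − 0.5q_Z.
The reaction-function slope is −0.5, so a 4-unit rise in q_Z moves q_Y by −0.5 × 4 = −2. Y's best response falls — the actions are strategic substitutes.

-2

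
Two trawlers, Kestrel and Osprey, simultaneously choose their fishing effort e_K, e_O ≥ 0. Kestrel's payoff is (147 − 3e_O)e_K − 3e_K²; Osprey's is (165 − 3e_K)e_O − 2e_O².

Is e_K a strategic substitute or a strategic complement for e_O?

strategic substitutes

Expanding Kestrel's payoff: 147e_K − 3e_Oe_K − 3e_K².
∂π/∂e_K = 147 − 3e_O − 6e_K = 0, so e_K = 24.5 − 0.5e_O.
The best-response slope de_K/de_O = −0.5 < 0: the reaction function is downward-sloping, so the choices are strategic substitutes.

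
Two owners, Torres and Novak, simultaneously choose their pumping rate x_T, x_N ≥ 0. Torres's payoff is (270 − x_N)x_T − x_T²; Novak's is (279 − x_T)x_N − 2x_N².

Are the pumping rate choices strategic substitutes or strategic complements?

strategic substitutes

Expanding Torres's payoff: 270x_T − x_Nx_T − x_T².
∂π/∂x_T = 270 − x_N − 2x_T = 0, so x_T = 135 − 0.5x_N.
The best-response slope dx_T/dx_N = −0.5 < 0: the reaction function is downward-sloping, so the choices are strategic substitutes.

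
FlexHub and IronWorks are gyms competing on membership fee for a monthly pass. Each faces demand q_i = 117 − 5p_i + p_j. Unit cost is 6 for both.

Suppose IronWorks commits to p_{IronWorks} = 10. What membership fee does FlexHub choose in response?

15.7

FlexHub's profit: π = (p_{FlexHub} − 6)(117 − 5p_{FlexHub} + p_{IronWorks}).
∂π/∂p_{FlexHub} = 147 − 10p_{FlexHub} + p_{IronWorks} = 0 ⇒ p_{FlexHub} = 14.7 + 0.1p_{IronWorks}.
At p_{IronWorks} = 10: p_{FlexHub} = 14.7 + 0.1·10 = 15.7.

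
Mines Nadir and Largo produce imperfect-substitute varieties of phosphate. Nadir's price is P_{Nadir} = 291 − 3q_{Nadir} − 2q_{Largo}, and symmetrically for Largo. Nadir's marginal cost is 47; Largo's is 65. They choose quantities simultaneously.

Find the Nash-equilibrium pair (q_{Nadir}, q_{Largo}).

Mine Nadir's profit: π = q_{Nadir}(291 − 3q_{Nadir} − 2q_{Largo}) − 47q_{Nadir}.
∂π/∂q_{Nadir} = 244 − 6q_{Nadir} − 2q_{Largo} = 0 ⇒ q_{Nadir} = 122/3 − (1/3)q_{Largo}.
Similarly q_{Largo} = 113/3 − (1/3)q_{Nadir}.
Substituting the second reaction function into the first: q_{Nadir} = 122/3 − (1/3)(113/3 − (1/3)q_{Nadir}), which gives (8/9)q_{Nadir} = 253/9 ⇒ q_{Nadir} = 31.625.
Then q_{Largo} = 113/3 − (1/3)·31.625 = 27.125.

31.625, 27.125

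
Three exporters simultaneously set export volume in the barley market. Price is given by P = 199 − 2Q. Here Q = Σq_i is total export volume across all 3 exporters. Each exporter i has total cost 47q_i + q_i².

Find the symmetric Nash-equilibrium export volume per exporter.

A representative exporter's profit is π_i = q_i(199 − 2Q) − 47q_i − q_i², with Q = q_i + Σ_{j≠i} q_j.
First-order condition: 152 − 6q_i − 2Σ_{j≠i} q_j = 0.
In a symmetric equilibrium every exporter chooses the same q, so Σ_{j≠i} q_j = 2q. The condition becomes 152 − 10q = 0, giving q = 152/10 = 15.2.

15.2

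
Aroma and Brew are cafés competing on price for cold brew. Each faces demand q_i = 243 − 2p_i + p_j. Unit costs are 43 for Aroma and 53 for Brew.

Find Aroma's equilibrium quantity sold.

Aroma's profit: π = (p_{Aroma} − 43)(243 − 2p_{Aroma} + p_{Brew}).
∂π/∂p_{Aroma} = 329 − 4p_{Aroma} + p_{Brew} = 0 ⇒ p_{Aroma} = 82.25 + 0.25p_{Brew}.
Similarly p_{Brew} = 87.25 + 0.25p_{Aroma}.
Substituting the second reaction function into the first: p_{Aroma} = 82.25 + 0.25(87.25 + 0.25p_{Aroma}), which gives 0.9375p_{Aroma} = 104.0625 ⇒ p_{Aroma} = 111.
Then p_{Brew} = 87.25 + 0.25·111 = 115.
q_{Aroma} = 243 − 2·111 + 115 = 136.

136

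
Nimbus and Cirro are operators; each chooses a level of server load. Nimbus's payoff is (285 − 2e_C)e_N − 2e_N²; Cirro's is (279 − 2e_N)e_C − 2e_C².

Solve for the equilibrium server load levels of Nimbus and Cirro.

Expanding Nimbus's payoff: 285e_N − 2e_Ce_N − 2e_N².
∂π/∂e_N = 285 − 2e_C − 4e_N = 0, so e_N = 71.25 − 0.5e_C.
Likewise for Cirro: e_C = 69.75 − 0.5e_N.
Plugging e_C into Nimbus's best response: e_N = 71.25 − 0.5(69.75 − 0.5e_N) ⇒ 0.75e_N = 36.375, so e_N = 48.5.
Then e_C = 69.75 − 0.5·48.5 = 45.5.

48.5, 45.5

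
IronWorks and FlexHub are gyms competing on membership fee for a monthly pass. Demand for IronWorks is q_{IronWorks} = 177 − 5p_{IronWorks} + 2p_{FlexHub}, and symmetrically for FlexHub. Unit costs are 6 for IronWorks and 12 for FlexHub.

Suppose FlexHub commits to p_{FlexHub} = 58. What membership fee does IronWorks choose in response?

32.3

IronWorks's profit: π = (p_{IronWorks} − 6)(177 − 5p_{IronWorks} + 2p_{FlexHub}).
∂π/∂p_{IronWorks} = 207 − 10p_{IronWorks} + 2p_{FlexHub} = 0 ⇒ p_{IronWorks} = 20.7 + 0.2p_{FlexHub}.
At p_{FlexHub} = 58: p_{IronWorks} = 20.7 + 0.2·58 = 32.3.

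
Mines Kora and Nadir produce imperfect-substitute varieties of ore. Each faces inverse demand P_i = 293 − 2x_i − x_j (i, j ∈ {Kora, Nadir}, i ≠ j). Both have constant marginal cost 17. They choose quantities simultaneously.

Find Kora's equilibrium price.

Mine Kora's profit: π = x_{Kora}(293 − 2x_{Kora} − x_{Nadir}) − 17x_{Kora}.
∂π/∂x_{Kora} = 276 − 4x_{Kora} − x_{Nadir} = 0 ⇒ x_{Kora} = 69 − 0.25x_{Nadir}.
The game is symmetric, so in equilibrium x_{Nadir} = x_{Kora}: the reaction function gives 1.25x_{Kora} = 69, hence x_{Kora} = 55.2.
P_{Kora} = 293 − 2·55.2 − 55.2 = 127.4.

127.4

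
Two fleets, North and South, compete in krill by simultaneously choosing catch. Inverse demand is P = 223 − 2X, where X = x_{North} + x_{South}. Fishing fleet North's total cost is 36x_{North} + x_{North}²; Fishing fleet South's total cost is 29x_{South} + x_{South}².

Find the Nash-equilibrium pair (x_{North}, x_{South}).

Fishing fleet North's profit: π = x_{North}(223 − 2(x_{North} + x_{South})) − 36x_{North} − x_{North}².
∂π/∂x_{North} = 187 − 6x_{North} − 2x_{South} = 0, so x_{North} = 187/6 − (1/3)x_{South}.
By the same steps for South: x_{South} = 97/3 − (1/3)x_{North}.
Plugging x_{South} into North's best response: x_{North} = 187/6 − (1/3)(97/3 − (1/3)x_{North}) ⇒ (8/9)x_{North} = 367/18, so x_{North} = 22.9375.
Then x_{South} = 97/3 − (1/3)·22.9375 = 24.6875.

22.9375, 24.6875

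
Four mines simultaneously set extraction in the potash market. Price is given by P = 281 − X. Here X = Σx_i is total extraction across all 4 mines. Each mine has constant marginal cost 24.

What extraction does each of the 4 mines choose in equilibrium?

A representative mine's profit is π_i = x_i(281 − X) − 24x_i, with X = x_i + Σ_{j≠i} x_j.
First-order condition: 257 − 2x_i − Σ_{j≠i} x_j = 0.
With identical mines, set every x_j = x: then 257 − 2x − 3x = 0, i.e. x = 257/5 = 51.4.

51.4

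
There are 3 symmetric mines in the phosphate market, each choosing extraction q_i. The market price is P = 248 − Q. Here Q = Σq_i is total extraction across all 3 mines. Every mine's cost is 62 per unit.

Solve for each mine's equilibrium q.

A representative mine's profit is π_i = q_i(248 − Q) − 62q_i, with Q = q_i + Σ_{j≠i} q_j.
First-order condition: 186 − 2q_i − Σ_{j≠i} q_j = 0.
With identical mines, set every q_j = q: then 186 − 2q − 2q = 0, i.e. q = 186/4 = 46.5.

46.5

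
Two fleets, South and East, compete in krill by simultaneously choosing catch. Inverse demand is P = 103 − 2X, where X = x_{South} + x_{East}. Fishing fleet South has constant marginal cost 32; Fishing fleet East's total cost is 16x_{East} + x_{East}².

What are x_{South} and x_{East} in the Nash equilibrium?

12.6, 10.3

Fishing fleet South's profit: π = x_{South}(103 − 2(x_{South} + x_{East})) − 32x_{South}.
∂π/∂x_{South} = 71 − 4x_{South} − 2x_{East} = 0, so x_{South} = 17.75 − 0.5x_{East}.
For East: ∂π/∂x_{East} = 87 − 6x_{East} − 2x_{South} = 0 ⇒ x_{East} = 14.5 − (1/3)x_{South}.
Substituting the second reaction function into the first: x_{South} = 17.75 − 0.5(14.5 − (1/3)x_{South}), which gives (5/6)x_{South} = 10.5 ⇒ x_{South} = 12.6.
Then x_{East} = 14.5 − (1/3)·12.6 = 10.3.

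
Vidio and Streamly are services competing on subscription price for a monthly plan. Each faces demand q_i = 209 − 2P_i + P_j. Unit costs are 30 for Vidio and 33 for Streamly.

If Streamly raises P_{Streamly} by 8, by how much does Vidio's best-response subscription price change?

2

Vidio's profit: π = (P_{Vidio} − 30)(209 − 2P_{Vidio} + P_{Streamly}).
∂π/∂P_{Vidio} = 269 − 4P_{Vidio} + P_{Streamly} = 0 ⇒ P_{Vidio} = 67.25 + 0.25P_{Streamly}.
The reaction-function slope is 0.25, so an 8-unit rise in P_{Streamly} moves P_{Vidio} by 0.25 × 8 = 2. Vidio's best response rises — the actions are strategic complements.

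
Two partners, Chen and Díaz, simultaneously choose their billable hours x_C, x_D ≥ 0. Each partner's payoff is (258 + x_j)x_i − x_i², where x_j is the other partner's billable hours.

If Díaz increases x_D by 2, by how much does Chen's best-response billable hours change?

Chen's payoff is (258 + x_D)x_C − x_C².
∂π/∂x_C = 258 + x_D − 2x_C = 0, so x_C = 129 + 0.5x_D.
The reaction-function slope is 0.5, so a 2-unit rise in x_D moves x_C by 0.5 × 2 = 1. Chen's best response rises — the actions are strategic complements.

1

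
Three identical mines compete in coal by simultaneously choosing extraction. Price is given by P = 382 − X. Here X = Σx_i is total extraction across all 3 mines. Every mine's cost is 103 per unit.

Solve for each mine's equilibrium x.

69.75

A representative mine's profit is π_i = x_i(382 − X) − 103x_i, with X = x_i + Σ_{j≠i} x_j.
First-order condition: 279 − 2x_i − Σ_{j≠i} x_j = 0.
Imposing symmetry (x_j = x for all j) turns Σ_{j≠i} x_j into 2x, so 279 = 4x and x = 69.75.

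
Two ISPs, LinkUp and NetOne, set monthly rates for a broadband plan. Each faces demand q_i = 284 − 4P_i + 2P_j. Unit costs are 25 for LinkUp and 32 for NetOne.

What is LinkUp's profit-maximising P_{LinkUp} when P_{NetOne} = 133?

LinkUp's profit: π = (P_{LinkUp} − 25)(284 − 4P_{LinkUp} + 2P_{NetOne}).
∂π/∂P_{LinkUp} = 384 − 8P_{LinkUp} + 2P_{NetOne} = 0 ⇒ P_{LinkUp} = 48 + 0.25P_{NetOne}.
At P_{NetOne} = 133: P_{LinkUp} = 48 + 0.25·133 = 81.25.

81.25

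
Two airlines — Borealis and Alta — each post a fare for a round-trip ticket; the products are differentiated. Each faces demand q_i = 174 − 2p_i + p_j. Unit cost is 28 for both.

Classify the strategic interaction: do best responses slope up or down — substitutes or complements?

strategic complements

Borealis's profit: π = (p_{Borealis} − 28)(174 − 2p_{Borealis} + p_{Alta}).
∂π/∂p_{Borealis} = 230 − 4p_{Borealis} + p_{Alta} = 0 ⇒ p_{Borealis} = 57.5 + 0.25p_{Alta}.
The best-response slope dp_{Borealis}/dp_{Alta} = 0.25 > 0: the reaction function is upward-sloping, so the choices are strategic complements.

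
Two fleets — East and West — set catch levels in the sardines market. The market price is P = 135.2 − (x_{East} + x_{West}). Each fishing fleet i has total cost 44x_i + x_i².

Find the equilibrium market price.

98.72

Fishing fleet East's profit: π = x_{East}(135.2 − (x_{East} + x_{West})) − 44x_{East} − x_{East}².
∂π/∂x_{East} = 91.2 − 4x_{East} − x_{West} = 0, so x_{East} = 22.8 − 0.25x_{West}.
The game is symmetric, so in equilibrium x_{West} = x_{East}: the reaction function gives 1.25x_{East} = 22.8, hence x_{East} = 18.24.
Equilibrium price: P = 135.2 − 36.48 = 98.72.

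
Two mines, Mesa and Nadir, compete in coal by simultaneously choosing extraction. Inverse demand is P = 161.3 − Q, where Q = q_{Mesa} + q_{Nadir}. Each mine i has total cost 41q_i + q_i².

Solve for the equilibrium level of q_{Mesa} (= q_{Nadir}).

24.06

Mine Mesa's profit: π = q_{Mesa}(161.3 − (q_{Mesa} + q_{Nadir})) − 41q_{Mesa} − q_{Mesa}².
∂π/∂q_{Mesa} = 120.3 − 4q_{Mesa} − q_{Nadir} = 0, so q_{Mesa} = 30.075 − 0.25q_{Nadir}.
Setting q_{Mesa} = q_{Nadir} in the reaction function: q_{Mesa} = 30.075 − 0.25q_{Mesa}, so q_{Mesa} = 30.075 / 1.25 = 24.06.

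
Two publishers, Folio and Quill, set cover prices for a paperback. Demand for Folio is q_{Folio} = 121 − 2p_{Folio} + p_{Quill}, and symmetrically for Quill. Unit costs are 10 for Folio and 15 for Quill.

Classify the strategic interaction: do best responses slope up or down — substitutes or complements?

strategic complements

Folio's profit: π = (p_{Folio} − 10)(121 − 2p_{Folio} + p_{Quill}).
∂π/∂p_{Folio} = 141 − 4p_{Folio} + p_{Quill} = 0 ⇒ p_{Folio} = 35.25 + 0.25p_{Quill}.
The best-response slope dp_{Folio}/dp_{Quill} = 0.25 > 0: the reaction function is upward-sloping, so the choices are strategic complements.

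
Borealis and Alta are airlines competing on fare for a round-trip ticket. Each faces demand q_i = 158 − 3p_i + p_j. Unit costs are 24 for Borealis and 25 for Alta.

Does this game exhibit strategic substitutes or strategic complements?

strategic complements

Borealis's profit: π = (p_{Borealis} − 24)(158 − 3p_{Borealis} + p_{Alta}).
∂π/∂p_{Borealis} = 230 − 6p_{Borealis} + p_{Alta} = 0 ⇒ p_{Borealis} = 115/3 + (1/6)p_{Alta}.
The best-response slope dp_{Borealis}/dp_{Alta} = 1/6 > 0: the reaction function is upward-sloping, so the choices are strategic complements.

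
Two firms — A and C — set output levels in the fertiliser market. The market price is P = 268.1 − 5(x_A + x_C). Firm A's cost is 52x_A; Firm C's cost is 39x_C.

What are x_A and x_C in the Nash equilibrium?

13.54, 16.14

Firm A's profit: π = x_A(268.1 − 5(x_A + x_C)) − 52x_A.
∂π/∂x_A = 216.1 − 10x_A − 5x_C = 0, so x_A = 21.61 − 0.5x_C.
By the same steps for C: x_C = 22.91 − 0.5x_A.
Plugging x_C into A's best response: x_A = 21.61 − 0.5(22.91 − 0.5x_A) ⇒ 0.75x_A = 10.155, so x_A = 13.54.
Then x_C = 22.91 − 0.5·13.54 = 16.14.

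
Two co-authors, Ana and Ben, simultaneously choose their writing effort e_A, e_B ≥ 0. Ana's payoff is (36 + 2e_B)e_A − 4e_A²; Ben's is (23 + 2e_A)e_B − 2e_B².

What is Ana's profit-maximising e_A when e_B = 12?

7.5

Expanding Ana's payoff: 36e_A + 2e_Be_A − 4e_A².
∂π/∂e_A = 36 + 2e_B − 8e_A = 0, so e_A = 4.5 + 0.25e_B.
At e_B = 12: e_A = 4.5 + 0.25·12 = 7.5.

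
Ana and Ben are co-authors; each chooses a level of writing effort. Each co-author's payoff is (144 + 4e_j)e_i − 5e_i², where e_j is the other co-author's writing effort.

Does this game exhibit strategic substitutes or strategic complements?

strategic complements

Ana's payoff is (144 + 4e_B)e_A − 5e_A².
∂π/∂e_A = 144 + 4e_B − 10e_A = 0, so e_A = 14.4 + 0.4e_B.
The best-response slope de_A/de_B = 0.4 > 0: the reaction function is upward-sloping, so the choices are strategic complements.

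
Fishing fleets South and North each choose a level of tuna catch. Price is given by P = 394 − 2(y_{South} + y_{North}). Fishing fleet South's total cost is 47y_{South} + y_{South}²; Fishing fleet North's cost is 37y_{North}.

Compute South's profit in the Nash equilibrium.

3407.07

Fishing fleet South's profit: π = y_{South}(394 − 2(y_{South} + y_{North})) − 47y_{South} − y_{South}².
∂π/∂y_{South} = 347 − 6y_{South} − 2y_{North} = 0, so y_{South} = 347/6 − (1/3)y_{North}.
For North: ∂π/∂y_{North} = 357 − 4y_{North} − 2y_{South} = 0 ⇒ y_{North} = 89.25 − 0.5y_{South}.
Solving the two reaction functions simultaneously: (1 − (−1/3)(−0.5))y_{South} = 347/6 − (1/3)·89.25, so (5/6)y_{South} = 337/12 and y_{South} = 33.7.
Then y_{North} = 89.25 − 0.5·33.7 = 72.4.
Price P = 394 − 2·106.1 = 181.8.
South's profit: (181.8 − 47)·33.7 − (33.7)² = 3407.07.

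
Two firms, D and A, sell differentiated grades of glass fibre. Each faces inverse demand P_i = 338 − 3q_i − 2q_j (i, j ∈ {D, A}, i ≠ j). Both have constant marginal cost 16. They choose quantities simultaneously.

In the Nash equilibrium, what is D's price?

136.75

Firm D's profit: π = q_D(338 − 3q_D − 2q_A) − 16q_D.
∂π/∂q_D = 322 − 6q_D − 2q_A = 0 ⇒ q_D = 161/3 − (1/3)q_A.
The game is symmetric, so in equilibrium q_A = q_D: the reaction function gives (4/3)q_D = 161/3, hence q_D = 40.25.
P_D = 338 − 3·40.25 − 2·40.25 = 136.75.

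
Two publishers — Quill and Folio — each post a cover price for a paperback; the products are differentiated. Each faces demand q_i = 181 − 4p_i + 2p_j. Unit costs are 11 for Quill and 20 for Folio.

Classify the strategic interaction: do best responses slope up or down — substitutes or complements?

Quill's profit: π = (p_{Quill} − 11)(181 − 4p_{Quill} + 2p_{Folio}).
∂π/∂p_{Quill} = 225 − 8p_{Quill} + 2p_{Folio} = 0 ⇒ p_{Quill} = 28.125 + 0.25p_{Folio}.
The best-response slope dp_{Quill}/dp_{Folio} = 0.25 > 0: the reaction function is upward-sloping, so the choices are strategic complements.

strategic complements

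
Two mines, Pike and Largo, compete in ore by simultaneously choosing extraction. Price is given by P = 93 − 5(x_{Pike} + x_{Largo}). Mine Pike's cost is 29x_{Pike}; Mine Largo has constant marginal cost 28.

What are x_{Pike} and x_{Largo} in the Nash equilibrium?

Mine Pike's profit: π = x_{Pike}(93 − 5(x_{Pike} + x_{Largo})) − 29x_{Pike}.
∂π/∂x_{Pike} = 64 − 10x_{Pike} − 5x_{Largo} = 0, so x_{Pike} = 6.4 − 0.5x_{Largo}.
By the same steps for Largo: x_{Largo} = 6.5 − 0.5x_{Pike}.
Solving the two reaction functions simultaneously: (1 − (−0.5)(−0.5))x_{Pike} = 6.4 − 0.5·6.5, so 0.75x_{Pike} = 3.15 and x_{Pike} = 4.2.
Then x_{Largo} = 6.5 − 0.5·4.2 = 4.4.

4.2, 4.4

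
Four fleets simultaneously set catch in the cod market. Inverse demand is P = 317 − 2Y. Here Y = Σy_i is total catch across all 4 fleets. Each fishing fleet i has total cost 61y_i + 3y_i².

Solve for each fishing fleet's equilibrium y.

A representative fishing fleet's profit is π_i = y_i(317 − 2Y) − 61y_i − 3y_i², with Y = y_i + Σ_{j≠i} y_j.
First-order condition: 256 − 10y_i − 2Σ_{j≠i} y_j = 0.
In a symmetric equilibrium every fishing fleet chooses the same y, so Σ_{j≠i} y_j = 3y. The condition becomes 256 − 16y = 0, giving y = 256/16 = 16.

16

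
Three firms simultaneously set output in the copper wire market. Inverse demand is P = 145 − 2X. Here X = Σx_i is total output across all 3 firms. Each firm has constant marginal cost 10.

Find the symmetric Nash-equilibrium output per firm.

A representative firm's profit is π_i = x_i(145 − 2X) − 10x_i, with X = x_i + Σ_{j≠i} x_j.
First-order condition: 135 − 4x_i − 2Σ_{j≠i} x_j = 0.
In a symmetric equilibrium every firm chooses the same x, so Σ_{j≠i} x_j = 2x. The condition becomes 135 − 8x = 0, giving x = 135/8 = 16.875.

16.875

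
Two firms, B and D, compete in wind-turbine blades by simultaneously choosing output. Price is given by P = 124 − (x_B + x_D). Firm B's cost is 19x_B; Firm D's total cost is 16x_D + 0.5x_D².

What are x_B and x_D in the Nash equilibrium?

41.4, 22.2

Firm B's profit: π = x_B(124 − (x_B + x_D)) − 19x_B.
∂π/∂x_B = 105 − 2x_B − x_D = 0, so x_B = 52.5 − 0.5x_D.
For D: ∂π/∂x_D = 108 − 3x_D − x_B = 0 ⇒ x_D = 36 − (1/3)x_B.
Plugging x_D into B's best response: x_B = 52.5 − 0.5(36 − (1/3)x_B) ⇒ (5/6)x_B = 34.5, so x_B = 41.4.
Then x_D = 36 − (1/3)·41.4 = 22.2.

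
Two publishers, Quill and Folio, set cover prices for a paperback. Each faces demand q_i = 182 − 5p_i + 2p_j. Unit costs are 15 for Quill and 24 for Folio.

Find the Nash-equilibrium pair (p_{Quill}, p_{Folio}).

Quill's profit: π = (p_{Quill} − 15)(182 − 5p_{Quill} + 2p_{Folio}).
∂π/∂p_{Quill} = 257 − 10p_{Quill} + 2p_{Folio} = 0 ⇒ p_{Quill} = 25.7 + 0.2p_{Folio}.
Similarly p_{Folio} = 30.2 + 0.2p_{Quill}.
Plugging p_{Folio} into Quill's best response: p_{Quill} = 25.7 + 0.2(30.2 + 0.2p_{Quill}) ⇒ 0.96p_{Quill} = 31.74, so p_{Quill} = 33.0625.
Then p_{Folio} = 30.2 + 0.2·33.0625 = 36.8125.

33.0625, 36.8125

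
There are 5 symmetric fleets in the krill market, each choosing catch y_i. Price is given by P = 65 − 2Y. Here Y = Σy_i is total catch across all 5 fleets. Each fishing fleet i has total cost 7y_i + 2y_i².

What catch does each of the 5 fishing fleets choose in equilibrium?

A representative fishing fleet's profit is π_i = y_i(65 − 2Y) − 7y_i − 2y_i², with Y = y_i + Σ_{j≠i} y_j.
First-order condition: 58 − 8y_i − 2Σ_{j≠i} y_j = 0.
Imposing symmetry (y_j = y for all j) turns Σ_{j≠i} y_j into 4y, so 58 = 16y and y = 3.625.

3.625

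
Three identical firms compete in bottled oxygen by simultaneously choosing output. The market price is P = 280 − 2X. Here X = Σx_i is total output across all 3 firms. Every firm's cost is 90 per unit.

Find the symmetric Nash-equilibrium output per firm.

A representative firm's profit is π_i = x_i(280 − 2X) − 90x_i, with X = x_i + Σ_{j≠i} x_j.
First-order condition: 190 − 4x_i − 2Σ_{j≠i} x_j = 0.
With identical firms, set every x_j = x: then 190 − 4x − 4x = 0, i.e. x = 190/8 = 23.75.

23.75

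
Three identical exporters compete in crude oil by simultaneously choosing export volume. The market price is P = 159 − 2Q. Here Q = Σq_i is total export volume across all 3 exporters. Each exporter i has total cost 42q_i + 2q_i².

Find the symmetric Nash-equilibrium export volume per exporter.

A representative exporter's profit is π_i = q_i(159 − 2Q) − 42q_i − 2q_i², with Q = q_i + Σ_{j≠i} q_j.
First-order condition: 117 − 8q_i − 2Σ_{j≠i} q_j = 0.
In a symmetric equilibrium every exporter chooses the same q, so Σ_{j≠i} q_j = 2q. The condition becomes 117 − 12q = 0, giving q = 117/12 = 9.75.

9.75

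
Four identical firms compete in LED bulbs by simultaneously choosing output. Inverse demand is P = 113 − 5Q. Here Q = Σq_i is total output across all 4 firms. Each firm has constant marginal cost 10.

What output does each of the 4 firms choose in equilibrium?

4.12

A representative firm's profit is π_i = q_i(113 − 5Q) − 10q_i, with Q = q_i + Σ_{j≠i} q_j.
First-order condition: 103 − 10q_i − 5Σ_{j≠i} q_j = 0.
With identical firms, set every q_j = q: then 103 − 10q − 15q = 0, i.e. q = 103/25 = 4.12.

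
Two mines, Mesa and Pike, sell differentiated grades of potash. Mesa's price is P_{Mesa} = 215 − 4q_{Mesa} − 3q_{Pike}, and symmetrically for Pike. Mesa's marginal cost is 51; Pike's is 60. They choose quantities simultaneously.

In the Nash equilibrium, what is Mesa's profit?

Mine Mesa's profit: π = q_{Mesa}(215 − 4q_{Mesa} − 3q_{Pike}) − 51q_{Mesa}.
∂π/∂q_{Mesa} = 164 − 8q_{Mesa} − 3q_{Pike} = 0 ⇒ q_{Mesa} = 20.5 − 0.375q_{Pike}.
Similarly q_{Pike} = 19.375 − 0.375q_{Mesa}.
Plugging q_{Pike} into Mesa's best response: q_{Mesa} = 20.5 − 0.375(19.375 − 0.375q_{Mesa}) ⇒ (55/64)q_{Mesa} = 847/64, so q_{Mesa} = 15.4.
Then q_{Pike} = 19.375 − 0.375·15.4 = 13.6.
P_{Mesa} = 215 − 4·15.4 − 3·13.6 = 112.6.
Profit = (112.6 − 51)·15.4 = 948.64.

948.64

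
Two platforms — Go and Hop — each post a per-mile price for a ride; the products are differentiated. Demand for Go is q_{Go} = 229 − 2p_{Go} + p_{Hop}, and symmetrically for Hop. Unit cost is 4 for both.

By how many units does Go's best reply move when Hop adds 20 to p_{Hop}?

Go's profit: π = (p_{Go} − 4)(229 − 2p_{Go} + p_{Hop}).
∂π/∂p_{Go} = 237 − 4p_{Go} + p_{Hop} = 0 ⇒ p_{Go} = 59.25 + 0.25p_{Hop}.
The reaction-function slope is 0.25, so a 20-unit rise in p_{Hop} moves p_{Go} by 0.25 × 20 = 5. Go's best response rises — the actions are strategic complements.

5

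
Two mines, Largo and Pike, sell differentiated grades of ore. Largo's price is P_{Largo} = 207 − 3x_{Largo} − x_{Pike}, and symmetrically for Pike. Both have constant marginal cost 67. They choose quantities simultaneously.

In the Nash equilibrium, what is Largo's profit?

Mine Largo's profit: π = x_{Largo}(207 − 3x_{Largo} − x_{Pike}) − 67x_{Largo}.
∂π/∂x_{Largo} = 140 − 6x_{Largo} − x_{Pike} = 0 ⇒ x_{Largo} = 70/3 − (1/6)x_{Pike}.
By symmetry x_{Pike} = x_{Largo}; substituting into the reaction function, (7/6)x_{Largo} = 70/3 and x_{Largo} = 20.
P_{Largo} = 207 − 3·20 − 20 = 127.
Profit = (127 − 67)·20 = 1200.

1200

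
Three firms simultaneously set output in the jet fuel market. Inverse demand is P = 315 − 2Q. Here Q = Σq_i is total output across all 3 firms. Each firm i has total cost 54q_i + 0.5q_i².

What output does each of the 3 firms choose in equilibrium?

29

A representative firm's profit is π_i = q_i(315 − 2Q) − 54q_i − 0.5q_i², with Q = q_i + Σ_{j≠i} q_j.
First-order condition: 261 − 5q_i − 2Σ_{j≠i} q_j = 0.
With identical firms, set every q_j = q: then 261 − 5q − 4q = 0, i.e. q = 261/9 = 29.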